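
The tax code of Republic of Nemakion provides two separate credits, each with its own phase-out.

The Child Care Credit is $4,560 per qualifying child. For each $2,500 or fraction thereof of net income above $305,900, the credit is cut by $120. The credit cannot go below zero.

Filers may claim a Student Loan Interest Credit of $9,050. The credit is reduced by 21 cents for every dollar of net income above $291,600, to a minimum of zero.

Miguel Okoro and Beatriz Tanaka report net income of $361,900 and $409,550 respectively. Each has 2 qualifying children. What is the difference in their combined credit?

$2,280

Miguel ($361,900): Child Care Credit: base = 2 × $4,560 = $9,120. income exceeds $305,900 by $56,000, which is 23 full-or-partial $2,500 increments; reduction = 23 × $120 = $2,760, leaving $6,360. Student Loan Interest Credit: 21% of the $70,300 excess over $291,600 is $14,763 ≥ base, so the credit is $0. total $6,360 + $0 = $6,360
Beatriz ($409,550): Child Care Credit: base = 2 × $4,560 = $9,120. income exceeds $305,900 by $103,650, which is 42 full-or-partial $2,500 increments; reduction = 42 × $120 = $5,040, leaving $4,080. Student Loan Interest Credit: 21% of the $117,950 excess over $291,600 is $24,769.50 ≥ base, so the credit is $0. total $4,080 + $0 = $4,080
Difference: |$6,360 − $4,080| = $2,280.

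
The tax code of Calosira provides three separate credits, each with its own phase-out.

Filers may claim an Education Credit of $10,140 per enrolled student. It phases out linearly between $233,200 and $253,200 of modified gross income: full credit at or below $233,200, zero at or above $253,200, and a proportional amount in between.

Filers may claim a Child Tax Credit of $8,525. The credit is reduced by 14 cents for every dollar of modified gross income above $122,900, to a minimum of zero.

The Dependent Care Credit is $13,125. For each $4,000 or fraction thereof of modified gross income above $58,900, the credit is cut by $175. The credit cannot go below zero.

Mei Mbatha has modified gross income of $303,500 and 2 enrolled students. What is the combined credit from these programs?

$2,275

Education Credit: base = 2 × $10,140 = $20,280. $303,500 is at or above $253,200, so the credit is $0.
Child Tax Credit: 14% of the $180,600 excess over $122,900 is $25,284 ≥ base, so the credit is $0.
Dependent Care Credit: income exceeds $58,900 by $244,600, which is 62 full-or-partial $4,000 increments; reduction = 62 × $175 = $10,850, leaving $2,275.
Total: $0 + $0 + $2,275 = $2,275.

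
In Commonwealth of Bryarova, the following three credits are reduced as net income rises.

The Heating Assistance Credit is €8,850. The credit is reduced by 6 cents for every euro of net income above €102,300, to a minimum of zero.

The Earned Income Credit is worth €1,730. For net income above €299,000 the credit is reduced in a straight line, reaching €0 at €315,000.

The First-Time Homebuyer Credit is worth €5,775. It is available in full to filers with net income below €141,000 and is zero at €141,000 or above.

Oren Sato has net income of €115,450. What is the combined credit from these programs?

Heating Assistance Credit: 6% of the €13,150 excess over €102,300 is €789; credit = €8,850 − €789 = €8,061.
Earned Income Credit: €115,450 is at or below the €299,000 threshold, so the full €1,730 applies.
First-Time Homebuyer Credit: €115,450 is below the €141,000 cutoff, so the full €5,775 applies.
Total: €8,061 + €1,730 + €5,775 = €15,566.

€15,566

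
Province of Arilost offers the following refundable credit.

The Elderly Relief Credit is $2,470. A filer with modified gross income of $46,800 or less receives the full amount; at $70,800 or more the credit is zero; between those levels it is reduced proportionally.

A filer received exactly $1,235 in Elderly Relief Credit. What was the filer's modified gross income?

$58,800

$1,235 is 1,235/2,470 of the full $2,470, so 1,235/2,470 of the $24,000 range has been used: income = $46,800 + $24,000 × 1,235/2,470 = $58,800.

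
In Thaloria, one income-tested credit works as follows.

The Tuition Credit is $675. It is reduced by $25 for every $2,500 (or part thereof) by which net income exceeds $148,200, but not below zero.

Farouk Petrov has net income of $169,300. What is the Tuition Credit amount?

Tuition Credit: income exceeds $148,200 by $21,100, which is 9 full-or-partial $2,500 increments; reduction = 9 × $25 = $225, leaving $450.

$450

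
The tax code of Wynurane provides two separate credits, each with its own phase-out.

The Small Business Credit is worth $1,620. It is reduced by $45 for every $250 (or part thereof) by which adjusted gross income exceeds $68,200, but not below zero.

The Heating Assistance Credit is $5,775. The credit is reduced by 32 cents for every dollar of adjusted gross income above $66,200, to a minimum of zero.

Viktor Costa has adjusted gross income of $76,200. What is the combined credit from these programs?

Small Business Credit: income exceeds $68,200 by $8,000, which is 32 full-or-partial $250 increments; reduction = 32 × $45 = $1,440, leaving $180.
Heating Assistance Credit: 32% of the $10,000 excess over $66,200 is $3,200; credit = $5,775 − $3,200 = $2,575.
Total: $180 + $2,575 = $2,755.

$2,755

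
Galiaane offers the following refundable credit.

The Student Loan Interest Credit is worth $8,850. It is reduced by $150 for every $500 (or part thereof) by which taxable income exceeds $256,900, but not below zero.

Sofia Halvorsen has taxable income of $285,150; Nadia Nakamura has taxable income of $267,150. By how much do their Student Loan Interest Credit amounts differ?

$5,400

Sofia ($285,150): Student Loan Interest Credit: income exceeds $256,900 by $28,250, which is 57 full-or-partial $500 increments; reduction = 57 × $150 = $8,550, leaving $300.
Nadia ($267,150): Student Loan Interest Credit: income exceeds $256,900 by $10,250, which is 21 full-or-partial $500 increments; reduction = 21 × $150 = $3,150, leaving $5,700.
Difference: |$300 − $5,700| = $5,400.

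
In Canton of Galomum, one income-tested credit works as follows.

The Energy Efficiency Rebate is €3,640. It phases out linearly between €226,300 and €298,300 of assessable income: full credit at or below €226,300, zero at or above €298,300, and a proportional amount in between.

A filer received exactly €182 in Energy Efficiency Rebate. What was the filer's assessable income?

€182 is 182/3,640 of the full €3,640, so 3,458/3,640 of the €72,000 range has been used: income = €226,300 + €72,000 × 3,458/3,640 = €294,700.

€294,700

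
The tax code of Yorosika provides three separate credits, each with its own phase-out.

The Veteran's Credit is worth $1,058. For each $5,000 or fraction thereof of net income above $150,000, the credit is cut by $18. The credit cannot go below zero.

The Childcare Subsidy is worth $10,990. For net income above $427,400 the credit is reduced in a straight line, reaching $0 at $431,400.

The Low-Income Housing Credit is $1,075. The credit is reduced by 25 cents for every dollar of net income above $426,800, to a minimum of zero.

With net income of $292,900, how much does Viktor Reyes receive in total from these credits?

Veteran's Credit: income exceeds $150,000 by $142,900, which is 29 full-or-partial $5,000 increments; reduction = 29 × $18 = $522, leaving $536.
Childcare Subsidy: $292,900 is at or below the $427,400 threshold, so the full $10,990 applies.
Low-Income Housing Credit: $292,900 is at or below the $426,800 threshold, so the full $1,075 applies.
Total: $536 + $10,990 + $1,075 = $12,601.

$12,601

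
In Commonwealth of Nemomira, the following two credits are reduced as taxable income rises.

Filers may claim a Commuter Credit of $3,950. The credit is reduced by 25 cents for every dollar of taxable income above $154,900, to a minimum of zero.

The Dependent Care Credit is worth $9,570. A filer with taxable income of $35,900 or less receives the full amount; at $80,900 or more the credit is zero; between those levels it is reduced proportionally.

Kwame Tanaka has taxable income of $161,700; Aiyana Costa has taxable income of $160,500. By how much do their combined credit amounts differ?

Kwame ($161,700): Commuter Credit: 25% of the $6,800 excess over $154,900 is $1,700; credit = $3,950 − $1,700 = $2,250. Dependent Care Credit: $161,700 is at or above $80,900, so the credit is $0. total $2,250 + $0 = $2,250
Aiyana ($160,500): Commuter Credit: 25% of the $5,600 excess over $154,900 is $1,400; credit = $3,950 − $1,400 = $2,550. Dependent Care Credit: $160,500 is at or above $80,900, so the credit is $0. total $2,550 + $0 = $2,550
Difference: |$2,250 − $2,550| = $300.

$300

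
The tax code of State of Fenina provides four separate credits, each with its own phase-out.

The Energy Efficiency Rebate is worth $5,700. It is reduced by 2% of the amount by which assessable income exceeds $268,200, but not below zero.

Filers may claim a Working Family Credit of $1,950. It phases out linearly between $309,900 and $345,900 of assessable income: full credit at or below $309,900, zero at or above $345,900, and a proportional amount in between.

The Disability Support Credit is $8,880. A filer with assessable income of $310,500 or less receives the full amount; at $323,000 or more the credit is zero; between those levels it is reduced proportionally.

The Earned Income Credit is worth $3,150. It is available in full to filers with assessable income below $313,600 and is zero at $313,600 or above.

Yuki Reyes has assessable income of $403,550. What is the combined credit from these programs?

$2,993

Energy Efficiency Rebate: 2% of the $135,350 excess over $268,200 is $2,707; credit = $5,700 − $2,707 = $2,993.
Working Family Credit: $403,550 is at or above $345,900, so the credit is $0.
Disability Support Credit: $403,550 is at or above $323,000, so the credit is $0.
Earned Income Credit: $403,550 meets or exceeds the $313,600 cutoff, so the credit is $0.
Total: $2,993 + $0 + $0 + $0 = $2,993.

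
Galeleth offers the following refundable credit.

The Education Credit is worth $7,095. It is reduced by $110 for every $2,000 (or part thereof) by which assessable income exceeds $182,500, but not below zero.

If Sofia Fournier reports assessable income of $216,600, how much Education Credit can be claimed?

Education Credit: income exceeds $182,500 by $34,100, which is 18 full-or-partial $2,000 increments; reduction = 18 × $110 = $1,980, leaving $5,115.

$5,115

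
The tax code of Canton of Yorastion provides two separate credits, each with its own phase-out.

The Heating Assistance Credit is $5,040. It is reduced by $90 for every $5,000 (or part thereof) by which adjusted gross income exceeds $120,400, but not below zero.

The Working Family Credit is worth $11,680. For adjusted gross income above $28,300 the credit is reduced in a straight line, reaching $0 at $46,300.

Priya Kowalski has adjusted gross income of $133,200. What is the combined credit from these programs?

Heating Assistance Credit: income exceeds $120,400 by $12,800, which is 3 full-or-partial $5,000 increments; reduction = 3 × $90 = $270, leaving $4,770.
Working Family Credit: $133,200 is at or above $46,300, so the credit is $0.
Total: $4,770 + $0 = $4,770.

$4,770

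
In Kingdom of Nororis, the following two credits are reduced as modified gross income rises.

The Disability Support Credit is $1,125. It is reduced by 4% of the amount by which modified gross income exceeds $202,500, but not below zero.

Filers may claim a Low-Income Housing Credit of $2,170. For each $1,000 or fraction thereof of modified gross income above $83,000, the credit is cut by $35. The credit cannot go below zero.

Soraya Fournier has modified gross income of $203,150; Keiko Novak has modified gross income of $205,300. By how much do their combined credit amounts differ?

$86

Soraya ($203,150): Disability Support Credit: 4% of the $650 excess over $202,500 is $26; credit = $1,125 − $26 = $1,099. Low-Income Housing Credit: income exceeds $83,000 by $120,150 → 121 increments × $35 = $4,235 ≥ base, so the credit is $0. total $1,099 + $0 = $1,099
Keiko ($205,300): Disability Support Credit: 4% of the $2,800 excess over $202,500 is $112; credit = $1,125 − $112 = $1,013. Low-Income Housing Credit: income exceeds $83,000 by $122,300 → 123 increments × $35 = $4,305 ≥ base, so the credit is $0. total $1,013 + $0 = $1,013
Difference: |$1,099 − $1,013| = $86.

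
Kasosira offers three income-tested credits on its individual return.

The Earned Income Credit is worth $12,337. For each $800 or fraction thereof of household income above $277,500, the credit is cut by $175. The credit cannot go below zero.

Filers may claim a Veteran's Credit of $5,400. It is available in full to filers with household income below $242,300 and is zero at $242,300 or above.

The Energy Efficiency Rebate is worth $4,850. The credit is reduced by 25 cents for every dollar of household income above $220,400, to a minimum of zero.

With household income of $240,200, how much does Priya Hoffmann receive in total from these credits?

$17,737

Earned Income Credit: $240,200 is at or below the $277,500 threshold, so the full $12,337 applies.
Veteran's Credit: $240,200 is below the $242,300 cutoff, so the full $5,400 applies.
Energy Efficiency Rebate: 25% of the $19,800 excess over $220,400 is $4,950 ≥ base, so the credit is $0.
Total: $12,337 + $5,400 + $0 = $17,737.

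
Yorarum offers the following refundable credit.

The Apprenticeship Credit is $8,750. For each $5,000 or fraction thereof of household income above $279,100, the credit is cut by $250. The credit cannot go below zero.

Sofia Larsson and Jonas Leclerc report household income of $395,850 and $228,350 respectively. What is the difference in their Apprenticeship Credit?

$6,000

Sofia ($395,850): Apprenticeship Credit: income exceeds $279,100 by $116,750, which is 24 full-or-partial $5,000 increments; reduction = 24 × $250 = $6,000, leaving $2,750.
Jonas ($228,350): Apprenticeship Credit: $228,350 is at or below the $279,100 threshold, so the full $8,750 applies.
Difference: |$2,750 − $8,750| = $6,000.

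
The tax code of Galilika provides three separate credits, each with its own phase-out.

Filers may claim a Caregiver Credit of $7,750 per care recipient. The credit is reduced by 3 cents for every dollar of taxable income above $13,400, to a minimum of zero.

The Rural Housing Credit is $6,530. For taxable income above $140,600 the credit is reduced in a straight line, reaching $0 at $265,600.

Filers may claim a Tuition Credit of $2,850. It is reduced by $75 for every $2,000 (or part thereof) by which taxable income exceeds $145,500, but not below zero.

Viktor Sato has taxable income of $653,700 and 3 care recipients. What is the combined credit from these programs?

$4,041

Caregiver Credit: base = 3 × $7,750 = $23,250. 3% of the $640,300 excess over $13,400 is $19,209; credit = $23,250 − $19,209 = $4,041.
Rural Housing Credit: $653,700 is at or above $265,600, so the credit is $0.
Tuition Credit: income exceeds $145,500 by $508,200 → 255 increments × $75 = $19,125 ≥ base, so the credit is $0.
Total: $4,041 + $0 + $0 = $4,041.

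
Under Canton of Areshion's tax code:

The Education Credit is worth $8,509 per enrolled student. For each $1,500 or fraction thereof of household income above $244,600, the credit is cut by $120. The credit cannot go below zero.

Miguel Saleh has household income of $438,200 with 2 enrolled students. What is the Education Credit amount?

$1,418

Education Credit: base = 2 × $8,509 = $17,018. income exceeds $244,600 by $193,600, which is 130 full-or-partial $1,500 increments; reduction = 130 × $120 = $15,600, leaving $1,418.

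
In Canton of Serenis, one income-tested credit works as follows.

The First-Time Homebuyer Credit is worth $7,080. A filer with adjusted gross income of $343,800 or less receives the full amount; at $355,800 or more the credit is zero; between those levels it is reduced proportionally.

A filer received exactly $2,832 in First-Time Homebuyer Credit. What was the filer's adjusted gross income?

$2,832 is 2,832/7,080 of the full $7,080, so 4,248/7,080 of the $12,000 range has been used: income = $343,800 + $12,000 × 4,248/7,080 = $351,000.

$351,000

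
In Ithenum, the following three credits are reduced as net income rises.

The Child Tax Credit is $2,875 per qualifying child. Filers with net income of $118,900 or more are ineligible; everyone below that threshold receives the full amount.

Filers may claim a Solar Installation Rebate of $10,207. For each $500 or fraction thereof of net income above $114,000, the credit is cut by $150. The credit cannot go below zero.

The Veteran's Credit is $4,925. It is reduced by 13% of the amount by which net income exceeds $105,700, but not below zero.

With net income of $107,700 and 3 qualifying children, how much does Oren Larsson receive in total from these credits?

$23,497

Child Tax Credit: base = 3 × $2,875 = $8,625. $107,700 is below the $118,900 cutoff, so the full $8,625 applies.
Solar Installation Rebate: $107,700 is at or below the $114,000 threshold, so the full $10,207 applies.
Veteran's Credit: 13% of the $2,000 excess over $105,700 is $260; credit = $4,925 − $260 = $4,665.
Total: $8,625 + $10,207 + $4,665 = $23,497.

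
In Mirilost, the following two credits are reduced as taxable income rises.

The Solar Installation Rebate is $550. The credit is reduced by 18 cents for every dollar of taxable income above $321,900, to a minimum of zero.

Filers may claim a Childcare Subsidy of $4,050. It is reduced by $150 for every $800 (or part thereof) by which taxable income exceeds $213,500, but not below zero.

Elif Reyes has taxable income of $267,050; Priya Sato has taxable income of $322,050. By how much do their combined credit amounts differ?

$27

Elif ($267,050): Solar Installation Rebate: $267,050 is at or below the $321,900 threshold, so the full $550 applies. Childcare Subsidy: income exceeds $213,500 by $53,550 → 67 increments × $150 = $10,050 ≥ base, so the credit is $0. total $550 + $0 = $550
Priya ($322,050): Solar Installation Rebate: 18% of the $150 excess over $321,900 is $27; credit = $550 − $27 = $523. Childcare Subsidy: income exceeds $213,500 by $108,550 → 136 increments × $150 = $20,400 ≥ base, so the credit is $0. total $523 + $0 = $523
Difference: |$550 − $523| = $27.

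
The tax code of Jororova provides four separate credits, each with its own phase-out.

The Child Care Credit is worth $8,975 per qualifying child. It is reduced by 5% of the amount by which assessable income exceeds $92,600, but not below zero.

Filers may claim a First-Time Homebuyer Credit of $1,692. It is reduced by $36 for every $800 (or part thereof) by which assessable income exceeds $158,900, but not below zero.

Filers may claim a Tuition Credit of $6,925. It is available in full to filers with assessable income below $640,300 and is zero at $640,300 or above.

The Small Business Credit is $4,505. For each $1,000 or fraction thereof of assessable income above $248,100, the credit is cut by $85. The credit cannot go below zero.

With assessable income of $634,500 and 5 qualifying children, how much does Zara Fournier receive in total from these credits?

Child Care Credit: base = 5 × $8,975 = $44,875. 5% of the $541,900 excess over $92,600 is $27,095; credit = $44,875 − $27,095 = $17,780.
First-Time Homebuyer Credit: income exceeds $158,900 by $475,600 → 595 increments × $36 = $21,420 ≥ base, so the credit is $0.
Tuition Credit: $634,500 is below the $640,300 cutoff, so the full $6,925 applies.
Small Business Credit: income exceeds $248,100 by $386,400 → 387 increments × $85 = $32,895 ≥ base, so the credit is $0.
Total: $17,780 + $0 + $6,925 + $0 = $24,705.

$24,705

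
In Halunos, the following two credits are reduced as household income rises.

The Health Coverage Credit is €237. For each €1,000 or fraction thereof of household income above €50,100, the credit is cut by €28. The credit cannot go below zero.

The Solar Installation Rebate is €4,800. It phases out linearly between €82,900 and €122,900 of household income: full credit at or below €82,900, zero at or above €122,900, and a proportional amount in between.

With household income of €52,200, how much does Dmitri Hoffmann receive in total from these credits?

Health Coverage Credit: income exceeds €50,100 by €2,100, which is 3 full-or-partial €1,000 increments; reduction = 3 × €28 = €84, leaving €153.
Solar Installation Rebate: €52,200 is at or below the €82,900 threshold, so the full €4,800 applies.
Total: €153 + €4,800 = €4,953.

€4,953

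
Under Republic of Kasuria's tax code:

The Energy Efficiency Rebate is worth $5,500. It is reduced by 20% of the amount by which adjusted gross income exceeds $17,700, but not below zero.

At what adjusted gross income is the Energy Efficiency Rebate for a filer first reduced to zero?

$45,200

The credit falls by 20% of each dollar above $17,700, so it reaches zero when the excess is $5,500 / 20% = $27,500: income = $17,700 + $27,500 = $45,200.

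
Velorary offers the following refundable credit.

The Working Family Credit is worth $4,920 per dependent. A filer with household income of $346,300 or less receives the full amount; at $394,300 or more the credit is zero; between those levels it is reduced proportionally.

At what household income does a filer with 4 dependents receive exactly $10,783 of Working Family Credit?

$368,000

Full credit = 4 × $4,920 = $19,680.
$10,783 is 10,783/19,680 of the full $19,680, so 8,897/19,680 of the $48,000 range has been used: income = $346,300 + $48,000 × 8,897/19,680 = $368,000.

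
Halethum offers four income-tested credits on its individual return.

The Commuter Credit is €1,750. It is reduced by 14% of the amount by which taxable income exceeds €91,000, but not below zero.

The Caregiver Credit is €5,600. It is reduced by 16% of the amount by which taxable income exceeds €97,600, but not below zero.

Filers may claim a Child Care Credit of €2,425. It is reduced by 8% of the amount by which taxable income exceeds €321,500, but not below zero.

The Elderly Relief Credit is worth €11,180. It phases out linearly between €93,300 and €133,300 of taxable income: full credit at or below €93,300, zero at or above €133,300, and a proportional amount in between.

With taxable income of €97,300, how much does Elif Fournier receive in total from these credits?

€18,955

Commuter Credit: 14% of the €6,300 excess over €91,000 is €882; credit = €1,750 − €882 = €868.
Caregiver Credit: €97,300 is at or below the €97,600 threshold, so the full €5,600 applies.
Child Care Credit: €97,300 is at or below the €321,500 threshold, so the full €2,425 applies.
Elderly Relief Credit: €97,300 is €4,000 into a €40,000 phase-out range, leaving 36,000/40,000 of the credit: €11,180 × 36,000/40,000 = €10,062.
Total: €868 + €5,600 + €2,425 + €10,062 = €18,955.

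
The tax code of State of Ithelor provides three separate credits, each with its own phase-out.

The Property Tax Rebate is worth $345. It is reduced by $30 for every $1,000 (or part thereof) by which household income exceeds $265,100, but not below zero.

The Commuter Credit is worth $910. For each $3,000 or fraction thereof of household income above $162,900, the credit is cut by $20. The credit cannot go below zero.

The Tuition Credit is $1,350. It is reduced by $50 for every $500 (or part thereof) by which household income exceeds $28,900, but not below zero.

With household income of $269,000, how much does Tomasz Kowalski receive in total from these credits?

$415

Property Tax Rebate: income exceeds $265,100 by $3,900, which is 4 full-or-partial $1,000 increments; reduction = 4 × $30 = $120, leaving $225.
Commuter Credit: income exceeds $162,900 by $106,100, which is 36 full-or-partial $3,000 increments; reduction = 36 × $20 = $720, leaving $190.
Tuition Credit: income exceeds $28,900 by $240,100 → 481 increments × $50 = $24,050 ≥ base, so the credit is $0.
Total: $225 + $190 + $0 = $415.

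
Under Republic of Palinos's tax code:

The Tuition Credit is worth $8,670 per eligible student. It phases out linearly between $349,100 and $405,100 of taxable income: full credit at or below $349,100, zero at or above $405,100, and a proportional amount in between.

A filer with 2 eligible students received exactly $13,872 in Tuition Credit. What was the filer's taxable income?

Full credit = 2 × $8,670 = $17,340.
$13,872 is 13,872/17,340 of the full $17,340, so 3,468/17,340 of the $56,000 range has been used: income = $349,100 + $56,000 × 3,468/17,340 = $360,300.

$360,300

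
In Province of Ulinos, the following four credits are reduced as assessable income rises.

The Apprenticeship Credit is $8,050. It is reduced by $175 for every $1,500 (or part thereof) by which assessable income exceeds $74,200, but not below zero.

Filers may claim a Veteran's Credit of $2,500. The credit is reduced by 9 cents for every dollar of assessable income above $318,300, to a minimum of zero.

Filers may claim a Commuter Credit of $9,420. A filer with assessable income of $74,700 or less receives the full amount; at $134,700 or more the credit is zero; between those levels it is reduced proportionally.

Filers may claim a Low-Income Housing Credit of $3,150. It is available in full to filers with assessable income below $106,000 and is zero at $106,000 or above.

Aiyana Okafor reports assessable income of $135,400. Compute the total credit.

Apprenticeship Credit: income exceeds $74,200 by $61,200, which is 41 full-or-partial $1,500 increments; reduction = 41 × $175 = $7,175, leaving $875.
Veteran's Credit: $135,400 is at or below the $318,300 threshold, so the full $2,500 applies.
Commuter Credit: $135,400 is at or above $134,700, so the credit is $0.
Low-Income Housing Credit: $135,400 meets or exceeds the $106,000 cutoff, so the credit is $0.
Total: $875 + $2,500 + $0 + $0 = $3,375.

$3,375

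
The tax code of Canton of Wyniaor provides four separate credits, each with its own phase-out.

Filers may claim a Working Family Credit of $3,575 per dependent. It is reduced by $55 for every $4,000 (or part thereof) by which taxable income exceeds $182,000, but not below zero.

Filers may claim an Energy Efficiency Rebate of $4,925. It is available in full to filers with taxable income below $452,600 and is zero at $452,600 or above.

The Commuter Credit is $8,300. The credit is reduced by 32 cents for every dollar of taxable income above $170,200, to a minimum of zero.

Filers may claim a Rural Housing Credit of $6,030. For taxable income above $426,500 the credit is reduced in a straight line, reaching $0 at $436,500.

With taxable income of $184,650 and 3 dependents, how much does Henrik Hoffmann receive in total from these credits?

$25,301

Working Family Credit: base = 3 × $3,575 = $10,725. income exceeds $182,000 by $2,650, which is 1 full-or-partial $4,000 increment; reduction = 1 × $55 = $55, leaving $10,670.
Energy Efficiency Rebate: $184,650 is below the $452,600 cutoff, so the full $4,925 applies.
Commuter Credit: 32% of the $14,450 excess over $170,200 is $4,624; credit = $8,300 − $4,624 = $3,676.
Rural Housing Credit: $184,650 is at or below the $426,500 threshold, so the full $6,030 applies.
Total: $10,670 + $4,925 + $3,676 + $6,030 = $25,301.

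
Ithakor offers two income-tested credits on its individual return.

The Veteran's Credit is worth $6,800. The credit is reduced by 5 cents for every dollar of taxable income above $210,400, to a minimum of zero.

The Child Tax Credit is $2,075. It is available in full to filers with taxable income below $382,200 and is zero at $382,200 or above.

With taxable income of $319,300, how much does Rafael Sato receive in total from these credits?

$3,430

Veteran's Credit: 5% of the $108,900 excess over $210,400 is $5,445; credit = $6,800 − $5,445 = $1,355.
Child Tax Credit: $319,300 is below the $382,200 cutoff, so the full $2,075 applies.
Total: $1,355 + $2,075 = $3,430.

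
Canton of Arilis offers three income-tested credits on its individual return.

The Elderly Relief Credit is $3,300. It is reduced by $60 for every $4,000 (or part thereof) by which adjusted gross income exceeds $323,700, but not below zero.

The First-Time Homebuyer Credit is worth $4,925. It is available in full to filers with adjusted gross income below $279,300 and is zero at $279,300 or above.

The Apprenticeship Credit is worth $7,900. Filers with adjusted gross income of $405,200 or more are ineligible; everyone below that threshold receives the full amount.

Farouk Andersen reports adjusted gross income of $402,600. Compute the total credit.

$10,000

Elderly Relief Credit: income exceeds $323,700 by $78,900, which is 20 full-or-partial $4,000 increments; reduction = 20 × $60 = $1,200, leaving $2,100.
First-Time Homebuyer Credit: $402,600 meets or exceeds the $279,300 cutoff, so the credit is $0.
Apprenticeship Credit: $402,600 is below the $405,200 cutoff, so the full $7,900 applies.
Total: $2,100 + $0 + $7,900 = $10,000.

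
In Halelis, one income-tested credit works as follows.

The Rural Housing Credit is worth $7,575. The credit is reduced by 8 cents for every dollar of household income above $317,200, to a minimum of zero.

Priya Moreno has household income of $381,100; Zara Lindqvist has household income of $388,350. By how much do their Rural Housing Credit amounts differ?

Priya ($381,100): Rural Housing Credit: 8% of the $63,900 excess over $317,200 is $5,112; credit = $7,575 − $5,112 = $2,463.
Zara ($388,350): Rural Housing Credit: 8% of the $71,150 excess over $317,200 is $5,692; credit = $7,575 − $5,692 = $1,883.
Difference: |$2,463 − $1,883| = $580.

$580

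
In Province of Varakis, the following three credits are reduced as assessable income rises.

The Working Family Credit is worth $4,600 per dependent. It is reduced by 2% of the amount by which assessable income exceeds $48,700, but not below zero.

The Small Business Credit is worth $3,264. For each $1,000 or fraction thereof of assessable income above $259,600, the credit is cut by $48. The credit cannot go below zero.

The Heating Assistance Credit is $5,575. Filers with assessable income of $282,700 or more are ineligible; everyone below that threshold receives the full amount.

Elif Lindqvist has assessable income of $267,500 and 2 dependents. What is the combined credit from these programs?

$13,279

Working Family Credit: base = 2 × $4,600 = $9,200. 2% of the $218,800 excess over $48,700 is $4,376; credit = $9,200 − $4,376 = $4,824.
Small Business Credit: income exceeds $259,600 by $7,900, which is 8 full-or-partial $1,000 increments; reduction = 8 × $48 = $384, leaving $2,880.
Heating Assistance Credit: $267,500 is below the $282,700 cutoff, so the full $5,575 applies.
Total: $4,824 + $2,880 + $5,575 = $13,279.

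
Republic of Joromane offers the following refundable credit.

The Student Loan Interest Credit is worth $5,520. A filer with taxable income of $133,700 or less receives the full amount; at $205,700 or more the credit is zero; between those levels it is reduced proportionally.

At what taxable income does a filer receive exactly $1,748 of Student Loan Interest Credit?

$1,748 is 1,748/5,520 of the full $5,520, so 3,772/5,520 of the $72,000 range has been used: income = $133,700 + $72,000 × 3,772/5,520 = $182,900.

$182,900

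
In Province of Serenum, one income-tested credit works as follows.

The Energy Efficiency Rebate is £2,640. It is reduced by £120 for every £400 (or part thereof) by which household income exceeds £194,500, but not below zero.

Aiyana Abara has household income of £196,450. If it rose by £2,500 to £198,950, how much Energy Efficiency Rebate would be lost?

£840

At £196,450 — income exceeds £194,500 by £1,950, which is 5 full-or-partial £400 increments; reduction = 5 × £120 = £600, leaving £2,040.
At £198,950 — income exceeds £194,500 by £4,450, which is 12 full-or-partial £400 increments; reduction = 12 × £120 = £1,440, leaving £1,200.
Lost: £2,040 − £1,200 = £840.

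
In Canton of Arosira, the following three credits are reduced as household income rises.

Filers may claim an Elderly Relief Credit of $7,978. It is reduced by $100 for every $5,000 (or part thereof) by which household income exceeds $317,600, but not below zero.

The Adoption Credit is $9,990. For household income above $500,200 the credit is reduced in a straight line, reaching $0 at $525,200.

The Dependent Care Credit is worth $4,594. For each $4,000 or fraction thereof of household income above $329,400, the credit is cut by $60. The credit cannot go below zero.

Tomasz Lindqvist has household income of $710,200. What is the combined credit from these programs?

Elderly Relief Credit: income exceeds $317,600 by $392,600, which is 79 full-or-partial $5,000 increments; reduction = 79 × $100 = $7,900, leaving $78.
Adoption Credit: $710,200 is at or above $525,200, so the credit is $0.
Dependent Care Credit: income exceeds $329,400 by $380,800 → 96 increments × $60 = $5,760 ≥ base, so the credit is $0.
Total: $78 + $0 + $0 = $78.

$78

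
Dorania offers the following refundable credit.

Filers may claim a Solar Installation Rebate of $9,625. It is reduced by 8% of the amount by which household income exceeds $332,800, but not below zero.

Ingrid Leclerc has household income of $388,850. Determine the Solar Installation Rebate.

Solar Installation Rebate: 8% of the $56,050 excess over $332,800 is $4,484; credit = $9,625 − $4,484 = $5,141.

$5,141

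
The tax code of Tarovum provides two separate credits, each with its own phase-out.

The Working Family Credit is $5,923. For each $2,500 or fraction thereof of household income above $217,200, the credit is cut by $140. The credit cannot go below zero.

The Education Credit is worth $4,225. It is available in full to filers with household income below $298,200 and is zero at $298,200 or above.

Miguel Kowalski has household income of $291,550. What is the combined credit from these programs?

Working Family Credit: income exceeds $217,200 by $74,350, which is 30 full-or-partial $2,500 increments; reduction = 30 × $140 = $4,200, leaving $1,723.
Education Credit: $291,550 is below the $298,200 cutoff, so the full $4,225 applies.
Total: $1,723 + $4,225 = $5,948.

$5,948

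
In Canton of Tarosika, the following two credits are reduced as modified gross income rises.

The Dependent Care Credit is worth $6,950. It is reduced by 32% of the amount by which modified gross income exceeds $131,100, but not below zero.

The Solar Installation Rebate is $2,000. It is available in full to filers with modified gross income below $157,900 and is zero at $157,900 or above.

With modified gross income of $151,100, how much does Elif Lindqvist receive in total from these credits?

Dependent Care Credit: 32% of the $20,000 excess over $131,100 is $6,400; credit = $6,950 − $6,400 = $550.
Solar Installation Rebate: $151,100 is below the $157,900 cutoff, so the full $2,000 applies.
Total: $550 + $2,000 = $2,550.

$2,550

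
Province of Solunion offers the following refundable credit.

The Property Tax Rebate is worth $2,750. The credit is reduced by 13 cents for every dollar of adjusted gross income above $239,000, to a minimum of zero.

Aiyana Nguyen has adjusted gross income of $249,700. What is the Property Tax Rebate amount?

Property Tax Rebate: 13% of the $10,700 excess over $239,000 is $1,391; credit = $2,750 − $1,391 = $1,359.

$1,359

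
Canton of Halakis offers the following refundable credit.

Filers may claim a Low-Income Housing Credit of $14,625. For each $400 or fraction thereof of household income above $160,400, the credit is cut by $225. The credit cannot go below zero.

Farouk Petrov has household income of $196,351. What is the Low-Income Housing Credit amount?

Low-Income Housing Credit: income exceeds $160,400 by $35,951 → 90 increments × $225 = $20,250 ≥ base, so the credit is $0.

$0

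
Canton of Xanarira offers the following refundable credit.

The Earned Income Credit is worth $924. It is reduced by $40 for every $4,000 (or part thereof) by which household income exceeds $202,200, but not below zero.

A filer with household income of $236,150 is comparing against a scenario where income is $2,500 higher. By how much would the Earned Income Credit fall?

$40

At $236,150 — income exceeds $202,200 by $33,950, which is 9 full-or-partial $4,000 increments; reduction = 9 × $40 = $360, leaving $564.
At $238,650 — income exceeds $202,200 by $36,450, which is 10 full-or-partial $4,000 increments; reduction = 10 × $40 = $400, leaving $524.
Lost: $564 − $524 = $40.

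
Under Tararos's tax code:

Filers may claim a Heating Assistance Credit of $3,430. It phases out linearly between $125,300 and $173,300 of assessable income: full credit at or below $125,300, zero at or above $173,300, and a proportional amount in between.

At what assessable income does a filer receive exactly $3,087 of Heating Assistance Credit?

$130,100

$3,087 is 3,087/3,430 of the full $3,430, so 343/3,430 of the $48,000 range has been used: income = $125,300 + $48,000 × 343/3,430 = $130,100.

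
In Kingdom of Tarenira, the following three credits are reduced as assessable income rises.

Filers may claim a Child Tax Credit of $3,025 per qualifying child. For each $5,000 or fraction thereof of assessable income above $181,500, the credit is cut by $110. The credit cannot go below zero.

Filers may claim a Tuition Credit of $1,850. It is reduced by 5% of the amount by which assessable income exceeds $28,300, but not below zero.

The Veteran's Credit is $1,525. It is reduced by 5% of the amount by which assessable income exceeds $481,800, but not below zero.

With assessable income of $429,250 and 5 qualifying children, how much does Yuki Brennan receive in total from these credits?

Child Tax Credit: base = 5 × $3,025 = $15,125. income exceeds $181,500 by $247,750, which is 50 full-or-partial $5,000 increments; reduction = 50 × $110 = $5,500, leaving $9,625.
Tuition Credit: 5% of the $400,950 excess over $28,300 is $20,047.50 ≥ base, so the credit is $0.
Veteran's Credit: $429,250 is at or below the $481,800 threshold, so the full $1,525 applies.
Total: $9,625 + $0 + $1,525 = $11,150.

$11,150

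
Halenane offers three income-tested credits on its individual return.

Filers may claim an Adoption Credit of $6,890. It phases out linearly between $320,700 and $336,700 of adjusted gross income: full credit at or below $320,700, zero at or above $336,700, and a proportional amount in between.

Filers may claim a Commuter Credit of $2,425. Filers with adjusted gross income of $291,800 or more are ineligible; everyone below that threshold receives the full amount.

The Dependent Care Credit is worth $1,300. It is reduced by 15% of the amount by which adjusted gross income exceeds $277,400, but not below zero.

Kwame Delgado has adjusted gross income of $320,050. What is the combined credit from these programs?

Adoption Credit: $320,050 is at or below the $320,700 threshold, so the full $6,890 applies.
Commuter Credit: $320,050 meets or exceeds the $291,800 cutoff, so the credit is $0.
Dependent Care Credit: 15% of the $42,650 excess over $277,400 is $6,397.50 ≥ base, so the credit is $0.
Total: $6,890 + $0 + $0 = $6,890.

$6,890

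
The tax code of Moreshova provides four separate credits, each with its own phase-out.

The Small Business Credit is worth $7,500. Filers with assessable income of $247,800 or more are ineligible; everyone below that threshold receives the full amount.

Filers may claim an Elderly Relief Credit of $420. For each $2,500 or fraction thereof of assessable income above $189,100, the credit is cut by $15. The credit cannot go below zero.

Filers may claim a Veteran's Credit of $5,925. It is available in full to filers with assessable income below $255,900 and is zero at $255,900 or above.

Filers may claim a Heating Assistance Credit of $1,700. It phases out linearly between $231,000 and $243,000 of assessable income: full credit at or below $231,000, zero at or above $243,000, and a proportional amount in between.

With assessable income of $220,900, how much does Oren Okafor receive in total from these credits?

$15,350

Small Business Credit: $220,900 is below the $247,800 cutoff, so the full $7,500 applies.
Elderly Relief Credit: income exceeds $189,100 by $31,800, which is 13 full-or-partial $2,500 increments; reduction = 13 × $15 = $195, leaving $225.
Veteran's Credit: $220,900 is below the $255,900 cutoff, so the full $5,925 applies.
Heating Assistance Credit: $220,900 is at or below the $231,000 threshold, so the full $1,700 applies.
Total: $7,500 + $225 + $5,925 + $1,700 = $15,350.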